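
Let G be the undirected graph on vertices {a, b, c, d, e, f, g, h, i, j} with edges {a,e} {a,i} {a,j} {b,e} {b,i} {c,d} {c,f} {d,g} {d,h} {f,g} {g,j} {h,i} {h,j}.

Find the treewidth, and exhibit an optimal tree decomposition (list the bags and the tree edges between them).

Treewidth 2.
Bags: B1 = {a, b, e}  B2 = {a, b, i}  B3 = {a, i, j}  B4 = {h, i, j}  B5 = {g, h, j}  B6 = {d, g, h}  B7 = {d, f, g}  B8 = {c, d, f}
Tree: B1–B2, B2–B3, B3–B4, B4–B5, B5–B6, B6–B7, B7–B8

Every bag has size at most 3, so the width is 3 − 1 = 2 and tw(G) ≤ 2. Since e–b–i–a–e is a cycle in G, G is not acyclic. Forests are exactly the graphs of treewidth ≤ 1, so tw(G) ≥ 2. Hence tw(G) = 2 exactly.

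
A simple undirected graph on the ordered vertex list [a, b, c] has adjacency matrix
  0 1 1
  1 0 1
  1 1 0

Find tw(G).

A width-2 tree decomposition is:
Bags: B1 = {a, b, c}
Tree: (single bag)
With just one bag of size 3, the width is 3 − 1 = 2, so tw(G) ≤ 2. For the lower bound, the 3 vertices {a, b, c} are pairwise adjacent, and any tree decomposition puts a clique entirely inside one bag — forcing width ≥ 2. The upper and lower bounds meet at 2, so that is the treewidth.

2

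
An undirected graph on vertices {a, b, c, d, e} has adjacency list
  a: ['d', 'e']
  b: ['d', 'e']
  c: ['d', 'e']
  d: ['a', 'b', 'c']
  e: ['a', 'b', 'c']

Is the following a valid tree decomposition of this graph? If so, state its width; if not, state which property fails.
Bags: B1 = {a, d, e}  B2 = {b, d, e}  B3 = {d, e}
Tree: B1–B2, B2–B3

No — vertex c appears in no bag.

A tree decomposition must satisfy three properties: every vertex lies in some bag; for every edge, both endpoints lie together in some bag; and for every vertex, the bags containing it form a connected subtree. Here vertex c appears in no bag, so the decomposition is invalid.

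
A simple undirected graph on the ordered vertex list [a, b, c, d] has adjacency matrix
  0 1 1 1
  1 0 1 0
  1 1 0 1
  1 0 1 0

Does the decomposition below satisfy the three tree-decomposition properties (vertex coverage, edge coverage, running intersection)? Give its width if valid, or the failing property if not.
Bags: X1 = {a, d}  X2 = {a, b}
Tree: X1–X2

A tree decomposition must satisfy three properties: every vertex lies in some bag; for every edge, both endpoints lie together in some bag; and for every vertex, the bags containing it form a connected subtree. Here vertex c appears in no bag, so the decomposition is invalid.

No — vertex c appears in no bag.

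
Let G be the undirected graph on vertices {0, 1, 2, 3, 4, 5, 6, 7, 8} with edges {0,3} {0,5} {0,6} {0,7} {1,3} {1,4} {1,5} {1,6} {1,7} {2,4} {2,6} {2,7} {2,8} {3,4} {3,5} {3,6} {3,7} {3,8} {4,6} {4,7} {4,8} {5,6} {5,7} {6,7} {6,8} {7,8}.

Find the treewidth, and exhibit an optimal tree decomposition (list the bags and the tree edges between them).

Every bag has size at most 5, so the width is 5 − 1 = 4 and tw(G) ≤ 4. For the lower bound, the 5 vertices {2, 4, 6, 7, 8} are pairwise adjacent, and any tree decomposition puts a clique entirely inside one bag — forcing width ≥ 4. Hence tw(G) = 4 exactly.

Treewidth 4.
Bags: B1 = {1, 3, 4, 6, 7}  B2 = {3, 4, 6, 7, 8}  B3 = {2, 4, 6, 7, 8}  B4 = {1, 3, 5, 6, 7}  B5 = {0, 3, 5, 6, 7}
Tree: B1–B2, B2–B3, B1–B4, B4–B5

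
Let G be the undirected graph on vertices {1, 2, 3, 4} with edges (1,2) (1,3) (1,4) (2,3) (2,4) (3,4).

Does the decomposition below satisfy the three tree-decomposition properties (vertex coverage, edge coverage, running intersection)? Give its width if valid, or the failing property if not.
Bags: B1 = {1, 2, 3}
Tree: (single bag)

No — vertex 4 appears in no bag.

A tree decomposition must satisfy three properties: every vertex lies in some bag; for every edge, both endpoints lie together in some bag; and for every vertex, the bags containing it form a connected subtree. Here vertex 4 appears in no bag, so the decomposition is invalid.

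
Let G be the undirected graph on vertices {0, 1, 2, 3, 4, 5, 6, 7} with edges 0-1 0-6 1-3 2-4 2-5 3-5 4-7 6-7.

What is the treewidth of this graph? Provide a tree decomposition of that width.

Every bag has size at most 3, so the width is 3 − 1 = 2 and tw(G) ≤ 2. The edges 5–3–1–0–6–7–4–2–5 form a cycle, so G is not a tree and its treewidth is at least 2. Therefore the treewidth is 2.

Treewidth 2.
One such decomposition:
Bags: B1 = {1, 3, 5}  B2 = {0, 1, 5}  B3 = {0, 5, 6}  B4 = {5, 6, 7}  B5 = {4, 5, 7}  B6 = {2, 4, 5}
Tree: B1–B2, B2–B3, B3–B4, B4–B5, B5–B6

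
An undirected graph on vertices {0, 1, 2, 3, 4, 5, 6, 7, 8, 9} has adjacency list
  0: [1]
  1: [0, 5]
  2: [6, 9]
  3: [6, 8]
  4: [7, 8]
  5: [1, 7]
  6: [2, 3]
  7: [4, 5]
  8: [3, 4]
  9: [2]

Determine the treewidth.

A width-1 tree decomposition is:
Bags: B1 = {2, 9}  B2 = {2, 6}  B3 = {3, 6}  B4 = {3, 8}  B5 = {4, 8}  B6 = {4, 7}  B7 = {5, 7}  B8 = {1, 5}  B9 = {0, 1}
Tree: B1–B2, B2–B3, B3–B4, B4–B5, B5–B6, B6–B7, B7–B8, B8–B9
The largest bag has 2 vertices, giving width 1; this decomposition certifies tw(G) ≤ 1. Any graph with an edge has treewidth ≥ 1, and G has the edge 9–2. The upper and lower bounds meet at 1, so that is the treewidth.

1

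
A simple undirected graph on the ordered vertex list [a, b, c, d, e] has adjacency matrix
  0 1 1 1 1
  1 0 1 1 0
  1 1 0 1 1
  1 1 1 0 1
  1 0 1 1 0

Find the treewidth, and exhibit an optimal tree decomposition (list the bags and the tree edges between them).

Treewidth 3.
One such decomposition:
Bags: B1 = {a, c, d, e}  B2 = {a, b, c, d}
Tree: B1–B2

Each bag holds 4 vertices, so the decomposition has width 3, which upper-bounds the treewidth. On the other hand G contains the 4-clique {a, c, d, e}. A clique must lie in a single bag of any decomposition, so no decomposition can have width below 3. The upper and lower bounds meet at 3, so that is the treewidth.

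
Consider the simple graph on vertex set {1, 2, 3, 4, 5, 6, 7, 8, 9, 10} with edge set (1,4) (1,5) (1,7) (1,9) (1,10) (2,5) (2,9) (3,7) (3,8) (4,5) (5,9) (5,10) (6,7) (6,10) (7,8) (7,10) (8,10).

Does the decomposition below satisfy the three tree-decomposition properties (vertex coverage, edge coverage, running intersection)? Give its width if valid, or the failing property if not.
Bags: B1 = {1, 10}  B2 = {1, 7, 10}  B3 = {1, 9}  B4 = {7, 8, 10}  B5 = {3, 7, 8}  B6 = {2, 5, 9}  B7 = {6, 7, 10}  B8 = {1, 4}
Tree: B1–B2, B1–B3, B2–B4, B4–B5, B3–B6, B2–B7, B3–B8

A tree decomposition must satisfy three properties: every vertex lies in some bag; for every edge, both endpoints lie together in some bag; and for every vertex, the bags containing it form a connected subtree. Here edge (5,10) lies in no bag, so the decomposition is invalid.

No — edge (5,10) lies in no bag.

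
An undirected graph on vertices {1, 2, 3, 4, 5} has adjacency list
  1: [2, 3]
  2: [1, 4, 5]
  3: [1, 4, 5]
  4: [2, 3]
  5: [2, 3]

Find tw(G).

2

A width-2 tree decomposition is:
Bags: B1 = {2, 3, 4}  B2 = {2, 3, 5}  B3 = {1, 2, 3}
Tree: B1–B2, B2–B3
Every bag has size at most 3, so the width is 3 − 1 = 2 and tw(G) ≤ 2. For the lower bound, G contains the cycle 4–2–5–3–4, so G is not a forest; only forests have treewidth ≤ 1, hence tw(G) ≥ 2. The upper and lower bounds meet at 2, so that is the treewidth.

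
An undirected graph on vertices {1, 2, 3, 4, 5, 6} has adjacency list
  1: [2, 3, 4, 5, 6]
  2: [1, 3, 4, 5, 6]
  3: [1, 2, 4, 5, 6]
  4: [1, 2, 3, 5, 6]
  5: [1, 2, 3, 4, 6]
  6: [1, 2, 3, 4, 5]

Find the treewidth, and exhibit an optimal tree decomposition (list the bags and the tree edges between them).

Treewidth 5.
Bags: B1 = {1, 2, 3, 4, 5, 6}
Tree: (single bag)

A single bag containing all 6 vertices is trivially a valid decomposition of width 5. For the lower bound, the 6 vertices {1, 2, 3, 4, 5, 6} are pairwise adjacent, and any tree decomposition puts a clique entirely inside one bag — forcing width ≥ 5. Therefore the treewidth is 5.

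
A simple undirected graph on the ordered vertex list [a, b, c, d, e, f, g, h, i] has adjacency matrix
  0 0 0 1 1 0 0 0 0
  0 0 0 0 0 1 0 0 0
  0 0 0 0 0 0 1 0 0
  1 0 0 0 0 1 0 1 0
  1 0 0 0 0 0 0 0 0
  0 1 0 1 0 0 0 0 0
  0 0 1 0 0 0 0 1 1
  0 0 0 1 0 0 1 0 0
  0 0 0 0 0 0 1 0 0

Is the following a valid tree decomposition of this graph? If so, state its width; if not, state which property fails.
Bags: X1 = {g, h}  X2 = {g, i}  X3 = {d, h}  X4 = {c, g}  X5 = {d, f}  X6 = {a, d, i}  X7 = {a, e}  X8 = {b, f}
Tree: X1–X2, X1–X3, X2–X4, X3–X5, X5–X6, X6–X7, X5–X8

A tree decomposition must satisfy three properties: every vertex lies in some bag; for every edge, both endpoints lie together in some bag; and for every vertex, the bags containing it form a connected subtree. Here bags containing vertex i are not connected in the tree, so the decomposition is invalid.

No — bags containing vertex i are not connected in the tree.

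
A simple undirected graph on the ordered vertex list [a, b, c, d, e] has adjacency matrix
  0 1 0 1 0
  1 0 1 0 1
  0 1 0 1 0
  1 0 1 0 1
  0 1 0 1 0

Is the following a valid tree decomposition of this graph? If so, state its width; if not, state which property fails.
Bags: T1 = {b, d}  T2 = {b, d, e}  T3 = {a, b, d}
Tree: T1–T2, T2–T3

No — vertex c appears in no bag.

A tree decomposition must satisfy three properties: every vertex lies in some bag; for every edge, both endpoints lie together in some bag; and for every vertex, the bags containing it form a connected subtree. Here vertex c appears in no bag, so the decomposition is invalid.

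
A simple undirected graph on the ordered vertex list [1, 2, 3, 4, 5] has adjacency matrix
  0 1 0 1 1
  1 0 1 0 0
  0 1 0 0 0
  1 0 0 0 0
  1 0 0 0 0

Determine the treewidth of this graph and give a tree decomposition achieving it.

The largest bag has 2 vertices, giving width 1; this decomposition certifies tw(G) ≤ 1. Since G has at least one edge (e.g. 1–2), it is not an edgeless graph, so tw(G) ≥ 1. Hence tw(G) = 1 exactly.

Treewidth 1.
Bags: B1 = {1, 2}  B2 = {1, 4}  B3 = {1, 5}  B4 = {2, 3}
Tree: B1–B2, B2–B3, B1–B4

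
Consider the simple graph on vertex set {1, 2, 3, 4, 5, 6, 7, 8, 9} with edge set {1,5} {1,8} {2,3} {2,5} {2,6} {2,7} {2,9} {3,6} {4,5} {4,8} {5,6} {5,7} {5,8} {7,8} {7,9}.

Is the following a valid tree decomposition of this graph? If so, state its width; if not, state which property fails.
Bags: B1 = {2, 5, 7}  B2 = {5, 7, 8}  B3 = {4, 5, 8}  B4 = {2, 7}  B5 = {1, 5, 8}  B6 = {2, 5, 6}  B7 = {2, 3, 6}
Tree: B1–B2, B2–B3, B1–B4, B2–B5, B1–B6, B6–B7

No — vertex 9 appears in no bag.

A tree decomposition must satisfy three properties: every vertex lies in some bag; for every edge, both endpoints lie together in some bag; and for every vertex, the bags containing it form a connected subtree. Here vertex 9 appears in no bag, so the decomposition is invalid.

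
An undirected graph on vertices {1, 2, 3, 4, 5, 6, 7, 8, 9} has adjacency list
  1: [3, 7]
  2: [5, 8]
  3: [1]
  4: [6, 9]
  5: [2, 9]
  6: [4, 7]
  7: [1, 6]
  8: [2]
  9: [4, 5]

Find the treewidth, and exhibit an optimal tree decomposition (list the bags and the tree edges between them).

Each bag holds 2 vertices, so the decomposition has width 1, which upper-bounds the treewidth. G has an edge, so its treewidth is at least 1. Hence tw(G) = 1 exactly.

Treewidth 1.
Bags: B1 = {1, 3}  B2 = {1, 7}  B3 = {6, 7}  B4 = {4, 6}  B5 = {4, 9}  B6 = {5, 9}  B7 = {2, 5}  B8 = {2, 8}
Tree: B1–B2, B2–B3, B3–B4, B4–B5, B5–B6, B6–B7, B7–B8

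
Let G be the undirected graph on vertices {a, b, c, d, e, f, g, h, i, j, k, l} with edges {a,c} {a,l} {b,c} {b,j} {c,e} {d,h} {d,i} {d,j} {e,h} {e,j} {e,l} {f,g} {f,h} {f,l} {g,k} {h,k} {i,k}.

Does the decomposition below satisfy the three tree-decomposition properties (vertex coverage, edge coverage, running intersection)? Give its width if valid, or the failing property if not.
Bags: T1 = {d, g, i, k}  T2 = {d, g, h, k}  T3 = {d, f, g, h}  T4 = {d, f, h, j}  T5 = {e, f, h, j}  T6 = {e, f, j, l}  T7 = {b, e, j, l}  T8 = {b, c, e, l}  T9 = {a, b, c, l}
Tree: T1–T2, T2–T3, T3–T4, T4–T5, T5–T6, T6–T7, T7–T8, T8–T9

Checking the three conditions: (i) the bags cover all of {a, b, c, d, e, f, g, h, i, j, k, l}; (ii) for each edge, some bag contains both endpoints; (iii) the bags containing any fixed vertex form a subtree. All hold, so the decomposition is valid with width 4 − 1 = 3.

Yes; width 3.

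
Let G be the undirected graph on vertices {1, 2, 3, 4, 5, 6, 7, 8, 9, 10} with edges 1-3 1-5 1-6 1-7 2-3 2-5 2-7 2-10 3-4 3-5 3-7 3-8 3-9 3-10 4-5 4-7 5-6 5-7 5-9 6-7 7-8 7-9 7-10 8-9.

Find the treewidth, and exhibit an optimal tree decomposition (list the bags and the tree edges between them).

Treewidth 3.
One such decomposition:
Bags: B1 = {3, 4, 5, 7}  B2 = {3, 5, 7, 9}  B3 = {2, 3, 5, 7}  B4 = {2, 3, 7, 10}  B5 = {1, 3, 5, 7}  B6 = {1, 5, 6, 7}  B7 = {3, 7, 8, 9}
Tree: B1–B2, B2–B3, B3–B4, B2–B5, B5–B6, B2–B7

The largest bag has 4 vertices, giving width 3; this decomposition certifies tw(G) ≤ 3. Conversely, {3, 7, 8, 9} is a clique of size 4, and the vertices of any clique must share a bag in every tree decomposition; so some bag has ≥ 4 vertices and tw(G) ≥ 3. Hence tw(G) = 3 exactly.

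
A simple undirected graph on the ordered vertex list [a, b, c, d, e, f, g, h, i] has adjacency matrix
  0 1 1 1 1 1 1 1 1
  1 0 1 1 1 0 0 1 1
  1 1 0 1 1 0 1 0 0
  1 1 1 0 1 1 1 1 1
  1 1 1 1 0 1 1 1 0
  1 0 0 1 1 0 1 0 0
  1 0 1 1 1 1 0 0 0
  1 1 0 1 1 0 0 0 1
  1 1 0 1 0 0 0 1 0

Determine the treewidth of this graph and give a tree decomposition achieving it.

Treewidth 4.
One optimal decomposition is:
Bags: B1 = {a, d, e, f, g}  B2 = {a, c, d, e, g}  B3 = {a, b, c, d, e}  B4 = {a, b, d, e, h}  B5 = {a, b, d, h, i}
Tree: B1–B2, B2–B3, B3–B4, B4–B5

Each bag holds 5 vertices, so the decomposition has width 4, which upper-bounds the treewidth. Conversely, {a, c, d, e, g} is a clique of size 5, and the vertices of any clique must share a bag in every tree decomposition; so some bag has ≥ 5 vertices and tw(G) ≥ 4. Hence tw(G) = 4 exactly.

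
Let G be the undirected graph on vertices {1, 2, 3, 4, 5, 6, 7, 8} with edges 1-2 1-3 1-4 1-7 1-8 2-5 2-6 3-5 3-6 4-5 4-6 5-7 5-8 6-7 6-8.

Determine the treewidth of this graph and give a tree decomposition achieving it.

Treewidth 3.
One optimal decomposition is:
Bags: B1 = {1, 4, 5, 6}  B2 = {1, 2, 5, 6}  B3 = {1, 5, 6, 8}  B4 = {1, 3, 5, 6}  B5 = {1, 5, 6, 7}
Tree: B1–B2, B2–B3, B3–B4, B4–B5

Each bag holds 4 vertices, so the decomposition has width 3, which upper-bounds the treewidth. For the lower bound: the 4 vertex sets {4,5}, {2,6}, {1}, {8} are disjoint, each induces a connected subgraph, and every pair is joined by at least one edge of G. Contracting each set to a single vertex therefore yields K_{4} as a minor, and since treewidth is minor-monotone, tw(G) ≥ tw(K_{4}) = 3. Hence tw(G) = 3 exactly.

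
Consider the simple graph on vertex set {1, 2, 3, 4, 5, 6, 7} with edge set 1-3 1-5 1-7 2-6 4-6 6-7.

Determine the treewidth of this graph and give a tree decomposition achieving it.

Treewidth 1.
One such decomposition:
Bags: B1 = {1, 7}  B2 = {1, 3}  B3 = {6, 7}  B4 = {2, 6}  B5 = {4, 6}  B6 = {1, 5}
Tree: B1–B2, B1–B3, B3–B4, B3–B5, B2–B6

The largest bag has 2 vertices, giving width 1; this decomposition certifies tw(G) ≤ 1. Since G has at least one edge (e.g. 7–1), it is not an edgeless graph, so tw(G) ≥ 1. The upper and lower bounds meet at 1, so that is the treewidth.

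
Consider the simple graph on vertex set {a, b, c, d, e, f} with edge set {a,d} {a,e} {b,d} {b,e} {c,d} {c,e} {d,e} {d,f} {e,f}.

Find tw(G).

A width-2 tree decomposition is:
Bags: B1 = {c, d, e}  B2 = {d, e, f}  B3 = {b, d, e}  B4 = {a, d, e}
Tree: B1–B2, B2–B3, B3–B4
Every bag has size at most 3, so the width is 3 − 1 = 2 and tw(G) ≤ 2. For the lower bound, the 3 vertices {d, e, f} are pairwise adjacent, and any tree decomposition puts a clique entirely inside one bag — forcing width ≥ 2. The upper and lower bounds meet at 2, so that is the treewidth.

2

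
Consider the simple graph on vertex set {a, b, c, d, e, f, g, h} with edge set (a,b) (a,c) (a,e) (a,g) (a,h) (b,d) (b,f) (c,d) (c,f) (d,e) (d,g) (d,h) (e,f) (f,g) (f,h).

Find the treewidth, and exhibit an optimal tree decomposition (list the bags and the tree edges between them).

Treewidth 3.
One optimal decomposition is:
Bags: B1 = {a, d, f, h}  B2 = {a, d, e, f}  B3 = {a, c, d, f}  B4 = {a, b, d, f}  B5 = {a, d, f, g}
Tree: B1–B2, B2–B3, B3–B4, B4–B5

The largest bag has 4 vertices, giving width 3; this decomposition certifies tw(G) ≤ 3. For the lower bound: the 4 vertex sets {a,h}, {d,e}, {f}, {c} are disjoint, each induces a connected subgraph, and every pair is joined by at least one edge of G. Contracting each set to a single vertex therefore yields K_{4} as a minor, and since treewidth is minor-monotone, tw(G) ≥ tw(K_{4}) = 3. Hence tw(G) = 3 exactly.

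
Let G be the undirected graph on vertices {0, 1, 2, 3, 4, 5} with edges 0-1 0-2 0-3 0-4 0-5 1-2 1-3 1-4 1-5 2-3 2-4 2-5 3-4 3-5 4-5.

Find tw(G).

A width-5 tree decomposition is:
Bags: B1 = {0, 1, 2, 3, 4, 5}
Tree: (single bag)
With just one bag of size 6, the width is 6 − 1 = 5, so tw(G) ≤ 5. Conversely, {0, 1, 2, 3, 4, 5} is a clique of size 6, and the vertices of any clique must share a bag in every tree decomposition; so some bag has ≥ 6 vertices and tw(G) ≥ 5. Therefore the treewidth is 5.

5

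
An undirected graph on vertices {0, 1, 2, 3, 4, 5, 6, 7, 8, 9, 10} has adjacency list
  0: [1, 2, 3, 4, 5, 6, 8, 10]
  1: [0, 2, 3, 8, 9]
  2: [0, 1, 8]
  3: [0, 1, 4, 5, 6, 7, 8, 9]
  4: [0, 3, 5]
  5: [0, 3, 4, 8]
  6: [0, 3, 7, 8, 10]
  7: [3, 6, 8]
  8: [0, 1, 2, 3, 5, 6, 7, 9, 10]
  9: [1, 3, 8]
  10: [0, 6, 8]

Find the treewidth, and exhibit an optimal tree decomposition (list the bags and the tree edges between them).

The largest bag has 4 vertices, giving width 3; this decomposition certifies tw(G) ≤ 3. On the other hand G contains the 4-clique {0, 6, 8, 10}. A clique must lie in a single bag of any decomposition, so no decomposition can have width below 3. Therefore the treewidth is 3.

Treewidth 3.
One such decomposition:
Bags: B1 = {0, 3, 6, 8}  B2 = {0, 3, 5, 8}  B3 = {0, 6, 8, 10}  B4 = {0, 1, 3, 8}  B5 = {1, 3, 8, 9}  B6 = {0, 1, 2, 8}  B7 = {0, 3, 4, 5}  B8 = {3, 6, 7, 8}
Tree: B1–B2, B1–B3, B1–B4, B4–B5, B4–B6, B2–B7, B1–B8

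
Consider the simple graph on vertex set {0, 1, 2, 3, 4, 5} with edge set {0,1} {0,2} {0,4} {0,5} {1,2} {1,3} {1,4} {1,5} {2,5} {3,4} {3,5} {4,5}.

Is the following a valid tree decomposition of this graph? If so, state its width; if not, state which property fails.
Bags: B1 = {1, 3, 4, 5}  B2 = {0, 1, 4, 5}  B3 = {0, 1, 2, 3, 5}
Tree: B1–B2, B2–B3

No — bags containing vertex 3 are not connected in the tree.

A tree decomposition must satisfy three properties: every vertex lies in some bag; for every edge, both endpoints lie together in some bag; and for every vertex, the bags containing it form a connected subtree. Here bags containing vertex 3 are not connected in the tree, so the decomposition is invalid.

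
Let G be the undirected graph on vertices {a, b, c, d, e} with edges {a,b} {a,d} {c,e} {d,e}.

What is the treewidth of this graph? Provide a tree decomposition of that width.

Treewidth 1.
One optimal decomposition is:
Bags: B1 = {a, b}  B2 = {a, d}  B3 = {d, e}  B4 = {c, e}
Tree: B1–B2, B2–B3, B3–B4

The largest bag has 2 vertices, giving width 1; this decomposition certifies tw(G) ≤ 1. Since G has at least one edge (e.g. b–a), it is not an edgeless graph, so tw(G) ≥ 1. The upper and lower bounds meet at 1, so that is the treewidth.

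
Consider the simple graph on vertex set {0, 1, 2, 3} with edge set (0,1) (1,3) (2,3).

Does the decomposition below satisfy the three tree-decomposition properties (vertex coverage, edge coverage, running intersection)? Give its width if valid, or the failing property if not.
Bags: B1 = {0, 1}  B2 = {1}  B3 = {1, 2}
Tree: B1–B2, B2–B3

No — vertex 3 appears in no bag.

A tree decomposition must satisfy three properties: every vertex lies in some bag; for every edge, both endpoints lie together in some bag; and for every vertex, the bags containing it form a connected subtree. Here vertex 3 appears in no bag, so the decomposition is invalid.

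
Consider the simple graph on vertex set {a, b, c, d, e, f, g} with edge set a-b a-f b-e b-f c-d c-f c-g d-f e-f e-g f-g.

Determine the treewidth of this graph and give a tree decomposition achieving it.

Treewidth 2.
One such decomposition:
Bags: B1 = {c, f, g}  B2 = {c, d, f}  B3 = {e, f, g}  B4 = {b, e, f}  B5 = {a, b, f}
Tree: B1–B2, B1–B3, B3–B4, B4–B5

The largest bag has 3 vertices, giving width 2; this decomposition certifies tw(G) ≤ 2. For the lower bound, the 3 vertices {c, d, f} are pairwise adjacent, and any tree decomposition puts a clique entirely inside one bag — forcing width ≥ 2. Combining the bounds, tw(G) = 2.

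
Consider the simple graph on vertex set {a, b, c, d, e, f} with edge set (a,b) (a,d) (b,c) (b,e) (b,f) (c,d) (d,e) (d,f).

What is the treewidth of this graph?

2

A width-2 tree decomposition is:
Bags: B1 = {b, d, e}  B2 = {b, c, d}  B3 = {a, b, d}  B4 = {b, d, f}
Tree: B1–B2, B2–B3, B3–B4
Each bag holds 3 vertices, so the decomposition has width 2, which upper-bounds the treewidth. For the lower bound, G contains the cycle e–d–c–b–e, so G is not a forest; only forests have treewidth ≤ 1, hence tw(G) ≥ 2. The upper and lower bounds meet at 2, so that is the treewidth.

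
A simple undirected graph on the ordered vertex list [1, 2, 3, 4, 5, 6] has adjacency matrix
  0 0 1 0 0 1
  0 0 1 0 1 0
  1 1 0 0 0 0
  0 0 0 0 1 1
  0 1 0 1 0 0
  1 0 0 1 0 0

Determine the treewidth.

A width-2 tree decomposition is:
Bags: B1 = {4, 5, 6}  B2 = {1, 5, 6}  B3 = {1, 3, 5}  B4 = {2, 3, 5}
Tree: B1–B2, B2–B3, B3–B4
Each bag holds 3 vertices, so the decomposition has width 2, which upper-bounds the treewidth. For the lower bound, G contains the cycle 5–4–6–1–3–2–5, so G is not a forest; only forests have treewidth ≤ 1, hence tw(G) ≥ 2. Combining the bounds, tw(G) = 2.

2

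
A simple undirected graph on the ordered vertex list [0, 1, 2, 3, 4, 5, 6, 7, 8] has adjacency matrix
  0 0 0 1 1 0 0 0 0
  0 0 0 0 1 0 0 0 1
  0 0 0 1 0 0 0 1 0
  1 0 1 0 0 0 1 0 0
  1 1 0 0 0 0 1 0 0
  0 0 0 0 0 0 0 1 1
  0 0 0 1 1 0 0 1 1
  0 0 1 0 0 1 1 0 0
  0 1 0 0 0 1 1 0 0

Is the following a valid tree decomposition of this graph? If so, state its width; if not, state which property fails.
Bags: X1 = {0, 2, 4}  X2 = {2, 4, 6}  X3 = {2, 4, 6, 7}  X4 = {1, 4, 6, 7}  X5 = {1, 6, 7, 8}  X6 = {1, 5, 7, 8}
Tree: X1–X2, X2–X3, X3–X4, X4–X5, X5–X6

A tree decomposition must satisfy three properties: every vertex lies in some bag; for every edge, both endpoints lie together in some bag; and for every vertex, the bags containing it form a connected subtree. Here vertex 3 appears in no bag, so the decomposition is invalid.

No — vertex 3 appears in no bag.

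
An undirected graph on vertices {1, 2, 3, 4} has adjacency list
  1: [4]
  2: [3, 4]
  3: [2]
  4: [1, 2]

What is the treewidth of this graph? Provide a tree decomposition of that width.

Treewidth 1.
Bags: B1 = {2, 3}  B2 = {2, 4}  B3 = {1, 4}
Tree: B1–B2, B2–B3

The largest bag has 2 vertices, giving width 1; this decomposition certifies tw(G) ≤ 1. Since G has at least one edge (e.g. 2–3), it is not an edgeless graph, so tw(G) ≥ 1. Hence tw(G) = 1 exactly.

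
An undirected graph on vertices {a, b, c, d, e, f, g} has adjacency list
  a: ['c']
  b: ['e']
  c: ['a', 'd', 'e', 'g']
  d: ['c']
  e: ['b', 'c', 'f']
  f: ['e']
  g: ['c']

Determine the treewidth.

1

A width-1 tree decomposition is:
Bags: B1 = {c, e}  B2 = {e, f}  B3 = {a, c}  B4 = {c, g}  B5 = {c, d}  B6 = {b, e}
Tree: B1–B2, B1–B3, B1–B4, B3–B5, B2–B6
Every bag has size at most 2, so the width is 2 − 1 = 1 and tw(G) ≤ 1. G has an edge, so its treewidth is at least 1. Combining the bounds, tw(G) = 1.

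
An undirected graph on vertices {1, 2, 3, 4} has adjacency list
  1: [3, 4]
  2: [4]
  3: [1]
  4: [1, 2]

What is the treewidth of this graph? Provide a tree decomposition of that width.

Treewidth 1.
One such decomposition:
Bags: B1 = {1, 3}  B2 = {1, 4}  B3 = {2, 4}
Tree: B1–B2, B2–B3

Each bag holds 2 vertices, so the decomposition has width 1, which upper-bounds the treewidth. Any graph with an edge has treewidth ≥ 1, and G has the edge 3–1. Combining the bounds, tw(G) = 1.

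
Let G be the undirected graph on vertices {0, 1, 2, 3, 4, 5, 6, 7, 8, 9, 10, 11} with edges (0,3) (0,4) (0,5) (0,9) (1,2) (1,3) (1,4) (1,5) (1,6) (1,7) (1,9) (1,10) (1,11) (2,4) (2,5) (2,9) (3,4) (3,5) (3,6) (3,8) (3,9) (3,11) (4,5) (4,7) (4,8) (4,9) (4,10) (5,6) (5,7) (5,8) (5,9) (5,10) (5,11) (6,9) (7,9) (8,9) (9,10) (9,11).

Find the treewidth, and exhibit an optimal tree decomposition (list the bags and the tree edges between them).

Treewidth 4.
One optimal decomposition is:
Bags: B1 = {1, 3, 4, 5, 9}  B2 = {1, 4, 5, 9, 10}  B3 = {1, 3, 5, 9, 11}  B4 = {1, 4, 5, 7, 9}  B5 = {3, 4, 5, 8, 9}  B6 = {1, 2, 4, 5, 9}  B7 = {0, 3, 4, 5, 9}  B8 = {1, 3, 5, 6, 9}
Tree: B1–B2, B1–B3, B1–B4, B1–B5, B4–B6, B1–B7, B3–B8

The largest bag has 5 vertices, giving width 4; this decomposition certifies tw(G) ≤ 4. Conversely, {0, 3, 4, 5, 9} is a clique of size 5, and the vertices of any clique must share a bag in every tree decomposition; so some bag has ≥ 5 vertices and tw(G) ≥ 4. Combining the bounds, tw(G) = 4.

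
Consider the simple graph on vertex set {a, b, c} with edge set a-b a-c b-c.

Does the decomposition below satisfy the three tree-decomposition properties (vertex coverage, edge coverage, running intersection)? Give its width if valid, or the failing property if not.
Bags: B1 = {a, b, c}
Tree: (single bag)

Yes; width 2.

Vertex coverage: the bags together contain {a, b, c}, the full vertex set. Edge coverage: each edge of G has both endpoints in at least one bag. Running intersection: for every vertex, the bags containing it form a connected subtree. All three properties hold, so this is a valid tree decomposition of width max|bag| − 1 = 2, and hence tw(G) ≤ 2.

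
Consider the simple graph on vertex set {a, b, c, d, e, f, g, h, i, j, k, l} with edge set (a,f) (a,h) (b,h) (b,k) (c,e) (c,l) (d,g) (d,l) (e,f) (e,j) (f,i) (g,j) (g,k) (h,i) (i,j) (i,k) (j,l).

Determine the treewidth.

3

A width-3 tree decomposition is:
Bags: B1 = {a, b, f, h}  B2 = {b, f, h, i}  B3 = {b, f, i, k}  B4 = {e, f, i, k}  B5 = {e, i, j, k}  B6 = {e, g, j, k}  B7 = {c, e, g, j}  B8 = {c, g, j, l}  B9 = {c, d, g, l}
Tree: B1–B2, B2–B3, B3–B4, B4–B5, B5–B6, B6–B7, B7–B8, B8–B9
Each bag holds 4 vertices, so the decomposition has width 3, which upper-bounds the treewidth. For the lower bound: the 4 vertex sets {a,b,h}, {f}, {i}, {e,g,j,k} are disjoint, each induces a connected subgraph, and every pair is joined by at least one edge of G. Contracting each set to a single vertex therefore yields K_{4} as a minor, and since treewidth is minor-monotone, tw(G) ≥ tw(K_{4}) = 3. Hence tw(G) = 3 exactly.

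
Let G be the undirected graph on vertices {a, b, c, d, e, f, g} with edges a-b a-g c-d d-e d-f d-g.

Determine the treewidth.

1

A width-1 tree decomposition is:
Bags: B1 = {d, g}  B2 = {d, e}  B3 = {c, d}  B4 = {d, f}  B5 = {a, g}  B6 = {a, b}
Tree: B1–B2, B2–B3, B2–B4, B1–B5, B5–B6
Each bag holds 2 vertices, so the decomposition has width 1, which upper-bounds the treewidth. Any graph with an edge has treewidth ≥ 1, and G has the edge d–g. The upper and lower bounds meet at 1, so that is the treewidth.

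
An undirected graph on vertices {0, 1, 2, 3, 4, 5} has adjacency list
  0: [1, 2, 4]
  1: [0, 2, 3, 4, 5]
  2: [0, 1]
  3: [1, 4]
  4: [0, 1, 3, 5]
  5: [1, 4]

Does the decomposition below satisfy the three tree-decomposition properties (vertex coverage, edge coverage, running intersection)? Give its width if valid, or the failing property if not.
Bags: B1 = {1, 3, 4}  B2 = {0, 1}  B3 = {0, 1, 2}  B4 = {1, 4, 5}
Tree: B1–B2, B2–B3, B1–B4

A tree decomposition must satisfy three properties: every vertex lies in some bag; for every edge, both endpoints lie together in some bag; and for every vertex, the bags containing it form a connected subtree. Here edge (4,0) lies in no bag, so the decomposition is invalid.

No — edge (4,0) lies in no bag.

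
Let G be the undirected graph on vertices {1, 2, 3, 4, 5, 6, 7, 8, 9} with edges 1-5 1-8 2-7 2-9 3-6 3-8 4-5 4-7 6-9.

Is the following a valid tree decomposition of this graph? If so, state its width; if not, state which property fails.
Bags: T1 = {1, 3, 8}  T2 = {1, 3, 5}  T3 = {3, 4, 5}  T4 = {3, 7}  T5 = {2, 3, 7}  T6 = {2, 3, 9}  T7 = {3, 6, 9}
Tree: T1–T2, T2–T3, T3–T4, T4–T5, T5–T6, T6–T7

A tree decomposition must satisfy three properties: every vertex lies in some bag; for every edge, both endpoints lie together in some bag; and for every vertex, the bags containing it form a connected subtree. Here edge (4,7) lies in no bag, so the decomposition is invalid.

No — edge (4,7) lies in no bag.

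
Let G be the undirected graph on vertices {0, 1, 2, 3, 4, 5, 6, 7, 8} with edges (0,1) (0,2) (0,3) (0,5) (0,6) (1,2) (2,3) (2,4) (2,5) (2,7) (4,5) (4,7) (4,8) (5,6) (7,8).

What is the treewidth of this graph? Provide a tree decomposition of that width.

Treewidth 2.
One such decomposition:
Bags: B1 = {2, 4, 5}  B2 = {0, 2, 5}  B3 = {2, 4, 7}  B4 = {4, 7, 8}  B5 = {0, 2, 3}  B6 = {0, 1, 2}  B7 = {0, 5, 6}
Tree: B1–B2, B1–B3, B3–B4, B2–B5, B5–B6, B2–B7

Each bag holds 3 vertices, so the decomposition has width 2, which upper-bounds the treewidth. On the other hand G contains the 3-clique {4, 7, 8}. A clique must lie in a single bag of any decomposition, so no decomposition can have width below 2. Combining the bounds, tw(G) = 2.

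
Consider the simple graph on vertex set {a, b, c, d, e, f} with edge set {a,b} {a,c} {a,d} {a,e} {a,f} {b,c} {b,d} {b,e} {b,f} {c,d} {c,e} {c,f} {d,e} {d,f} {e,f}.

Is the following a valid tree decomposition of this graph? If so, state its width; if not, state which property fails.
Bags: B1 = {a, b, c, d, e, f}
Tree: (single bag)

Yes; width 5.

Every vertex of G appears in some bag (union = {a, b, c, d, e, f}); every edge is covered by a bag; and for each vertex v the set of bags containing v is connected in the bag tree. The decomposition is therefore valid. The largest bag has 6 vertices, so the width is 5.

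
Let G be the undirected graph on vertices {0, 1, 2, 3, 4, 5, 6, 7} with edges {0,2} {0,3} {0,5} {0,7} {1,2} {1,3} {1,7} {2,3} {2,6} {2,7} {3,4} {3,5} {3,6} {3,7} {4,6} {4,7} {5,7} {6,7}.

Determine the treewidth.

3

A width-3 tree decomposition is:
Bags: B1 = {0, 2, 3, 7}  B2 = {2, 3, 6, 7}  B3 = {3, 4, 6, 7}  B4 = {0, 3, 5, 7}  B5 = {1, 2, 3, 7}
Tree: B1–B2, B2–B3, B1–B4, B1–B5
Every bag has size at most 4, so the width is 4 − 1 = 3 and tw(G) ≤ 3. On the other hand G contains the 4-clique {0, 2, 3, 7}. A clique must lie in a single bag of any decomposition, so no decomposition can have width below 3. Hence tw(G) = 3 exactly.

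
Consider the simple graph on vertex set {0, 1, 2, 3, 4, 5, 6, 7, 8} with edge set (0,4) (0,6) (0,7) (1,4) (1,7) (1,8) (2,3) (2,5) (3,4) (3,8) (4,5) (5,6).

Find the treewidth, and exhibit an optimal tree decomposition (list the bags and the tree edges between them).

Each bag holds 4 vertices, so the decomposition has width 3, which upper-bounds the treewidth. For the lower bound: the 4 vertex sets {2,3,8}, {1}, {4}, {0,5,6,7} are disjoint, each induces a connected subgraph, and every pair is joined by at least one edge of G. Contracting each set to a single vertex therefore yields K_{4} as a minor, and since treewidth is minor-monotone, tw(G) ≥ tw(K_{4}) = 3. Therefore the treewidth is 3.

Treewidth 3.
One optimal decomposition is:
Bags: B1 = {1, 2, 3, 8}  B2 = {1, 2, 3, 4}  B3 = {1, 2, 4, 5}  B4 = {1, 4, 5, 7}  B5 = {0, 4, 5, 7}  B6 = {0, 5, 6, 7}
Tree: B1–B2, B2–B3, B3–B4, B4–B5, B5–B6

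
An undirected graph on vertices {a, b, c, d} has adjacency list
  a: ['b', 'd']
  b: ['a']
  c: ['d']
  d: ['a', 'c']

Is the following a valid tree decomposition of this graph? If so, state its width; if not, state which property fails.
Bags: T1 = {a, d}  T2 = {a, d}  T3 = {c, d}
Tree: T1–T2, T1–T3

No — vertex b appears in no bag.

A tree decomposition must satisfy three properties: every vertex lies in some bag; for every edge, both endpoints lie together in some bag; and for every vertex, the bags containing it form a connected subtree. Here vertex b appears in no bag, so the decomposition is invalid.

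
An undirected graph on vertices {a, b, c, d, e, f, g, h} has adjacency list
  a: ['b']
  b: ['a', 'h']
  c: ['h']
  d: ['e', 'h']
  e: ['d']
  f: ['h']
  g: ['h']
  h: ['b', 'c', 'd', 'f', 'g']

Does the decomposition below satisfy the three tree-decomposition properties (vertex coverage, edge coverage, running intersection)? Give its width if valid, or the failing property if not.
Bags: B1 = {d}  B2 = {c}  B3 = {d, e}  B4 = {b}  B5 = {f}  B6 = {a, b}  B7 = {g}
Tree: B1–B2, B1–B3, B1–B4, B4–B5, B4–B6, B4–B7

No — vertex h appears in no bag.

A tree decomposition must satisfy three properties: every vertex lies in some bag; for every edge, both endpoints lie together in some bag; and for every vertex, the bags containing it form a connected subtree. Here vertex h appears in no bag, so the decomposition is invalid.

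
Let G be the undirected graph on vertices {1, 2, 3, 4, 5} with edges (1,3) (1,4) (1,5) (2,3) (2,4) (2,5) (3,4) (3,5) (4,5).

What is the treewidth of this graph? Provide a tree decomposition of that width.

Treewidth 3.
Bags: B1 = {1, 3, 4, 5}  B2 = {2, 3, 4, 5}
Tree: B1–B2

Each bag holds 4 vertices, so the decomposition has width 3, which upper-bounds the treewidth. On the other hand G contains the 4-clique {1, 3, 4, 5}. A clique must lie in a single bag of any decomposition, so no decomposition can have width below 3. Hence tw(G) = 3 exactly.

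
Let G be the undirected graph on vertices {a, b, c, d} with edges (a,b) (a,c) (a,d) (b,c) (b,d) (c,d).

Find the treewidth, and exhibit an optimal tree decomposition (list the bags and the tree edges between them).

A single bag containing all 4 vertices is trivially a valid decomposition of width 3. For the lower bound, the 4 vertices {a, b, c, d} are pairwise adjacent, and any tree decomposition puts a clique entirely inside one bag — forcing width ≥ 3. Hence tw(G) = 3 exactly.

Treewidth 3.
One such decomposition:
Bags: B1 = {a, b, c, d}
Tree: (single bag)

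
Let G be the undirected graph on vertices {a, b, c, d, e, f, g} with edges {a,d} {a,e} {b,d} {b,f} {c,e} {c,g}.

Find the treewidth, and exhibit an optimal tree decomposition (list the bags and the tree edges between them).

Treewidth 1.
One such decomposition:
Bags: B1 = {c, g}  B2 = {c, e}  B3 = {a, e}  B4 = {a, d}  B5 = {b, d}  B6 = {b, f}
Tree: B1–B2, B2–B3, B3–B4, B4–B5, B5–B6

The largest bag has 2 vertices, giving width 1; this decomposition certifies tw(G) ≤ 1. Any graph with an edge has treewidth ≥ 1, and G has the edge g–c. Therefore the treewidth is 1.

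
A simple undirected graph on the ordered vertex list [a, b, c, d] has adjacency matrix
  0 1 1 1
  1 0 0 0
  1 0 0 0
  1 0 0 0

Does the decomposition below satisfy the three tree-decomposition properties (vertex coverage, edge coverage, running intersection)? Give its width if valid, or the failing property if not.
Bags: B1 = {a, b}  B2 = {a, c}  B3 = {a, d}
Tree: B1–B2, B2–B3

Yes; width 1.

Vertex coverage: the bags together contain {a, b, c, d}, the full vertex set. Edge coverage: each edge of G has both endpoints in at least one bag. Running intersection: for every vertex, the bags containing it form a connected subtree. All three properties hold, so this is a valid tree decomposition of width max|bag| − 1 = 1, and hence tw(G) ≤ 1.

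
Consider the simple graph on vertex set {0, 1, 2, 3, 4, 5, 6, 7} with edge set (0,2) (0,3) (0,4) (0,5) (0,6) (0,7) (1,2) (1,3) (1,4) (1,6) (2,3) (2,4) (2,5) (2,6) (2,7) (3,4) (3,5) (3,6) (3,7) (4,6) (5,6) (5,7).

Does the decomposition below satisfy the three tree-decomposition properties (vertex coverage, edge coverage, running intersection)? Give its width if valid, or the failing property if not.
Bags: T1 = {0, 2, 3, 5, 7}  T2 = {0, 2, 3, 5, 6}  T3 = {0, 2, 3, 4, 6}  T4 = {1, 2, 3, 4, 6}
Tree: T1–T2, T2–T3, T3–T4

Vertex coverage: the bags together contain {0, 1, 2, 3, 4, 5, 6, 7}, the full vertex set. Edge coverage: each edge of G has both endpoints in at least one bag. Running intersection: for every vertex, the bags containing it form a connected subtree. All three properties hold, so this is a valid tree decomposition of width max|bag| − 1 = 4, and hence tw(G) ≤ 4.

Yes; width 4.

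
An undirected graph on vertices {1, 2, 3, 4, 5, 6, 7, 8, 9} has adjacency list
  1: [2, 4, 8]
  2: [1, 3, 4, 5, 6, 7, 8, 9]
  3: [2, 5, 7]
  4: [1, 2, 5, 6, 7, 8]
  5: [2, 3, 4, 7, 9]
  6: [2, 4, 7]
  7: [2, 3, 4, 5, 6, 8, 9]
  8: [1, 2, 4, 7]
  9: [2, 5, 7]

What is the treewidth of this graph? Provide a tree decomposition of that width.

Each bag holds 4 vertices, so the decomposition has width 3, which upper-bounds the treewidth. For the lower bound, the 4 vertices {1, 2, 4, 8} are pairwise adjacent, and any tree decomposition puts a clique entirely inside one bag — forcing width ≥ 3. Therefore the treewidth is 3.

Treewidth 3.
One such decomposition:
Bags: B1 = {2, 4, 7, 8}  B2 = {2, 4, 5, 7}  B3 = {1, 2, 4, 8}  B4 = {2, 4, 6, 7}  B5 = {2, 5, 7, 9}  B6 = {2, 3, 5, 7}
Tree: B1–B2, B1–B3, B2–B4, B2–B5, B5–B6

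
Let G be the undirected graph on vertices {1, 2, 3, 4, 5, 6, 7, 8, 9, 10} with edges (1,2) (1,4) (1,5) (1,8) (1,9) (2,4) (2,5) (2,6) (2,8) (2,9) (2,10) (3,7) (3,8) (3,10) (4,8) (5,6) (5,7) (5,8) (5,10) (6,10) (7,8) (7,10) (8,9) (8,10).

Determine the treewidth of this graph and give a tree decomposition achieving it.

Each bag holds 4 vertices, so the decomposition has width 3, which upper-bounds the treewidth. On the other hand G contains the 4-clique {1, 2, 8, 9}. A clique must lie in a single bag of any decomposition, so no decomposition can have width below 3. The upper and lower bounds meet at 3, so that is the treewidth.

Treewidth 3.
One optimal decomposition is:
Bags: B1 = {1, 2, 5, 8}  B2 = {2, 5, 8, 10}  B3 = {1, 2, 8, 9}  B4 = {1, 2, 4, 8}  B5 = {2, 5, 6, 10}  B6 = {5, 7, 8, 10}  B7 = {3, 7, 8, 10}
Tree: B1–B2, B1–B3, B1–B4, B2–B5, B2–B6, B6–B7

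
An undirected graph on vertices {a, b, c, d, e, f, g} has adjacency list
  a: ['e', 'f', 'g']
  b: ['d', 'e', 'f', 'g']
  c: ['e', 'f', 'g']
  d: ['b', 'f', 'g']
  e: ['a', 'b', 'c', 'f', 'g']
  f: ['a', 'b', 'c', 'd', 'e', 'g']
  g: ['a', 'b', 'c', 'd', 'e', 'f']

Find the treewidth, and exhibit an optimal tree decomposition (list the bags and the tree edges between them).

Treewidth 3.
Bags: B1 = {c, e, f, g}  B2 = {b, e, f, g}  B3 = {b, d, f, g}  B4 = {a, e, f, g}
Tree: B1–B2, B2–B3, B1–B4

The largest bag has 4 vertices, giving width 3; this decomposition certifies tw(G) ≤ 3. For the lower bound, the 4 vertices {b, d, f, g} are pairwise adjacent, and any tree decomposition puts a clique entirely inside one bag — forcing width ≥ 3. The upper and lower bounds meet at 3, so that is the treewidth.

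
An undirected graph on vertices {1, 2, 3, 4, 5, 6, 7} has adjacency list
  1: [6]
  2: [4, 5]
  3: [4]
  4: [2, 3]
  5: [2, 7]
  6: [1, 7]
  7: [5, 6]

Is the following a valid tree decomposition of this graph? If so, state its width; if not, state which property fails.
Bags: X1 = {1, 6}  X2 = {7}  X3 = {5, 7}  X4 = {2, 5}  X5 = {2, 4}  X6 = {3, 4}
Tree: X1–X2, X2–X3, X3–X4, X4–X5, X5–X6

A tree decomposition must satisfy three properties: every vertex lies in some bag; for every edge, both endpoints lie together in some bag; and for every vertex, the bags containing it form a connected subtree. Here edge (6,7) lies in no bag, so the decomposition is invalid.

No — edge (6,7) lies in no bag.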